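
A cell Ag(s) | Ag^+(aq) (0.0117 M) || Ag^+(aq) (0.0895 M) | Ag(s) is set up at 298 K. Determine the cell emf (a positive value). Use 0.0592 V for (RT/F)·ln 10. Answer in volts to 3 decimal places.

0.052 V

For a concentration cell E°cell = 0, since both electrodes use the same couple.
The compartment with the higher Ag^+(aq) concentration (0.0895 M) acts as the cathode; ions are reduced there and produced at the dilute (0.0117 M) anode.
With n = 1, Ecell = −(0.0592/1)·log([dilute]/[conc]) = −(0.0592/1)·log(0.0117/0.0895) = +0.052 V.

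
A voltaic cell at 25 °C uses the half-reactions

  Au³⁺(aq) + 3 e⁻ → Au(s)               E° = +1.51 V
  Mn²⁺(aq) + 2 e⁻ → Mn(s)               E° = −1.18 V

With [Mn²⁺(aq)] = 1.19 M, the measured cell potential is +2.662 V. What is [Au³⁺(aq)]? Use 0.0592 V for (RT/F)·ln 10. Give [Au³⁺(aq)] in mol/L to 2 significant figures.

The Au³⁺/Au couple has the larger reduction potential, so it is the cathode: E°cell = +1.51 − (−1.18) = +2.69 V and n = 6.
From the Nernst equation, log Q = n(E° − E)/0.0592 = 6·(+2.69 − (+2.662))/0.0592 = 2.838.
For 2 Au³⁺(aq) + 3 Mn(s) → 2 Au(s) + 3 Mn²⁺(aq), the reaction quotient is Q = [Mn²⁺(aq)]^3 / [Au³⁺(aq)]^2.
Isolating [Au³⁺(aq)] in Q = 10^{2.838} yields log [Au³⁺(aq)] = −1.306, i.e. 0.049 M.

0.049 M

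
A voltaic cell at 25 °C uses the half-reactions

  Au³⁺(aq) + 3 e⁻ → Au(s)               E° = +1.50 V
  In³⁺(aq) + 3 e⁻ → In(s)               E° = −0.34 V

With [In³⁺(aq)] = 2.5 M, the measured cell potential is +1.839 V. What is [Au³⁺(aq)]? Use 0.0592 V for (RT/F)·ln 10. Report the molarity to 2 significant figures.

Au³⁺/Au is the cathode (higher E°); E°cell = +1.50 − (−0.34) = +1.84 V with n = 3.
From the Nernst equation, log Q = n(E° − E)/0.0592 = 3·(+1.84 − (+1.839))/0.0592 = 0.051.
The balanced reaction is Au³⁺(aq) + In(s) → Au(s) + In³⁺(aq), so Q = [In³⁺(aq)] / [Au³⁺(aq)].
Isolating [Au³⁺(aq)] in Q = 10^{0.051} yields log [Au³⁺(aq)] = 0.347, i.e. 2.2 M.

2.2 M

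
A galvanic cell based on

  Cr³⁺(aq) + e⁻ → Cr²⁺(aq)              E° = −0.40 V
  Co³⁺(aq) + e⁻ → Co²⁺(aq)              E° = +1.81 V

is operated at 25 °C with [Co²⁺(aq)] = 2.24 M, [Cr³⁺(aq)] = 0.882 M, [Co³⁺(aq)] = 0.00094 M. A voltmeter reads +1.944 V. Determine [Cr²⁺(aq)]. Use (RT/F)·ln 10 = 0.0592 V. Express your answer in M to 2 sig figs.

With Co³⁺/Co²⁺ at the cathode and Cr³⁺/Cr²⁺ at the anode, E°cell = +1.81 − (−0.40) = +2.21 V (n = 1).
Rearranging E = E° − (0.0592/n)·log Q gives log Q = 1(+2.21 − (+1.944))/0.0592 = 4.493.
For Co³⁺(aq) + Cr²⁺(aq) → Co²⁺(aq) + Cr³⁺(aq), the reaction quotient is Q = ([Co²⁺(aq)]·[Cr³⁺(aq)]) / ([Co³⁺(aq)]·[Cr²⁺(aq)]).
Isolating [Cr²⁺(aq)] in Q = 10^{4.493} yields log [Cr²⁺(aq)] = −1.170, i.e. 0.068 M.

0.068 M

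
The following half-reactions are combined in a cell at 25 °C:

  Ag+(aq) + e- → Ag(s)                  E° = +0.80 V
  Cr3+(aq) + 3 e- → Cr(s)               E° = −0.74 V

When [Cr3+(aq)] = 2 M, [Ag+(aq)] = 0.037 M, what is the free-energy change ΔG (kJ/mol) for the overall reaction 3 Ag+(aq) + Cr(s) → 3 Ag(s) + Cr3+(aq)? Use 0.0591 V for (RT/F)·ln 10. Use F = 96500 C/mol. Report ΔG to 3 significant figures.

The standard cell potential is +0.80 − (−0.74) = +1.54 V, with n = 3 electrons in the balanced equation.
Q = [Cr3+(aq)] / [Ag+(aq)]^3 = 3.95×10^4, so log Q = 4.596 and E = +1.54 − (0.0591/3)(4.596) = +1.4495 V.
Then ΔG = −nFE = −3 × 96500 × +1.4495 J/mol = −420 kJ/mol.

−420 kJ/mol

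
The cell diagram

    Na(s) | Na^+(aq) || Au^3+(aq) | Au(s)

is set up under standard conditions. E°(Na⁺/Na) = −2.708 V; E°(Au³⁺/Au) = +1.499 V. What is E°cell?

+4.207 V

By convention the left-hand electrode in cell notation is the anode (oxidation) and the right-hand electrode is the cathode (reduction).
E°cell = E°(right) − E°(left) = +1.499 − (−2.708) = +4.207 V.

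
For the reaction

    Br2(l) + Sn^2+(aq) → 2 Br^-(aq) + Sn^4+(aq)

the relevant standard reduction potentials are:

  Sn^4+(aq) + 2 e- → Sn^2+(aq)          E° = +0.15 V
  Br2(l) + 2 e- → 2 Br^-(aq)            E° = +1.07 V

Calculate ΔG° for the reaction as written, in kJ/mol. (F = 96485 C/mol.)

In the reaction as written Br2(l) is reduced, so the Br₂/Br⁻ couple is the cathode and Sn⁴⁺/Sn²⁺ is the anode.
E°cell = +1.07 − (+0.15) = +0.92 V; balancing electrons gives n = 2.
ΔG° = −nFE°cell = −(2)(96485)(+0.92) J/mol = −178 kJ/mol.

−178 kJ/mol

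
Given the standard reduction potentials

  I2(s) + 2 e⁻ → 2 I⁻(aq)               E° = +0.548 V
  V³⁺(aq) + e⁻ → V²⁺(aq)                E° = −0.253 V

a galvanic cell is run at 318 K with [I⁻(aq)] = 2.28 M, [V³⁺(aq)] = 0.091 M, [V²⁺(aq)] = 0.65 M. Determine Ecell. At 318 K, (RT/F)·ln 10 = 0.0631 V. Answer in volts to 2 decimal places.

Since E°(I₂/I⁻) > E°(V³⁺/V²⁺), I₂/I⁻ serves as the cathode.
The standard potential is +0.548 − (−0.253) = +0.801 V and the balanced reaction transfers n = 2 electrons.
Balancing gives I2(s) + 2 V²⁺(aq) → 2 I⁻(aq) + 2 V³⁺(aq); hence Q = ([I⁻(aq)]^2·[V³⁺(aq)]^2) / [V²⁺(aq)]^2 = 0.102 (log Q = −0.992).
Applying E = E° − (RT ln10/nF)·log Q gives +0.801 − (0.0631/2)(−0.992) = +0.83 V.

+0.83 V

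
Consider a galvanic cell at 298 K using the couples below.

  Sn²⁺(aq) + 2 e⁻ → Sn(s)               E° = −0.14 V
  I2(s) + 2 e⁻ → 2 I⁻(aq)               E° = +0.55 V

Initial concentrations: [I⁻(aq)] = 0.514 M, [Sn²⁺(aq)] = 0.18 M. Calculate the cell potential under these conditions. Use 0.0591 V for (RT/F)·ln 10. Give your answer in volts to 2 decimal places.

I₂/I⁻ is reduced (cathode, E° = +0.55 V) and Sn²⁺/Sn is oxidized (anode).
E°cell = +0.55 − (−0.14) = +0.69 V, with n = 2 electrons transferred.
For the overall reaction I2(s) + Sn(s) → 2 I⁻(aq) + Sn²⁺(aq), Q = [I⁻(aq)]^2·[Sn²⁺(aq)] = 0.0476, giving log Q = −1.323.
E = E° − (0.0591/n)·log Q = +0.69 − (0.0591/2)(−1.323) = +0.73 V.

+0.73 V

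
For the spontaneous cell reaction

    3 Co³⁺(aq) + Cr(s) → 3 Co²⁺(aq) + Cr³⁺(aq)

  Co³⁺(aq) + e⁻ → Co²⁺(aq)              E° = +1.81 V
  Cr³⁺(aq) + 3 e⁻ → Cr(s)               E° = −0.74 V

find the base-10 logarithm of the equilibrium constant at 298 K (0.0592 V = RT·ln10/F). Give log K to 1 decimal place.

The Co³⁺/Co²⁺ couple is reduced (cathode); E°cell = +1.81 − (−0.74) = +2.55 V with n = 3.
At equilibrium E = 0, so log K = nE°cell / 0.0592 = (3)(+2.55) / 0.0592 = 129.2.

log K = 129.2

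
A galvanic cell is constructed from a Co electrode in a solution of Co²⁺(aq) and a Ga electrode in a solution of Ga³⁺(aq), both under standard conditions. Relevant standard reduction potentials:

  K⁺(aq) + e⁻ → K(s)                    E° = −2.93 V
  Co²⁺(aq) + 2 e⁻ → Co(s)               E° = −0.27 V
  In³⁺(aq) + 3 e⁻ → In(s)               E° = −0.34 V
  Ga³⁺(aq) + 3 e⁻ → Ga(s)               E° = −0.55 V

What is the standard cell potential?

Of the two couples in this cell, the one with the more positive reduction potential is reduced at the cathode: here that is Co²⁺/Co (−0.27 V); Ga³⁺/Ga (−0.55 V) is the anode.
E°cell = E°(cathode) − E°(anode) = −0.27 − (−0.55) = +0.28 V.

+0.28 V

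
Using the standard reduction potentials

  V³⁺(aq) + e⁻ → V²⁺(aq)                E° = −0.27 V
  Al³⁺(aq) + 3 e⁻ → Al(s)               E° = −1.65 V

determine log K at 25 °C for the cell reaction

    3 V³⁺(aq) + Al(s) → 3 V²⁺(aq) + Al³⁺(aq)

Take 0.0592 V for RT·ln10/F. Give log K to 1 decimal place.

The V³⁺/V²⁺ couple is reduced (cathode); E°cell = −0.27 − (−1.65) = +1.38 V with n = 3.
At equilibrium E = 0, so log K = nE°cell / 0.0592 = (3)(+1.38) / 0.0592 = 69.9.

log K = 69.9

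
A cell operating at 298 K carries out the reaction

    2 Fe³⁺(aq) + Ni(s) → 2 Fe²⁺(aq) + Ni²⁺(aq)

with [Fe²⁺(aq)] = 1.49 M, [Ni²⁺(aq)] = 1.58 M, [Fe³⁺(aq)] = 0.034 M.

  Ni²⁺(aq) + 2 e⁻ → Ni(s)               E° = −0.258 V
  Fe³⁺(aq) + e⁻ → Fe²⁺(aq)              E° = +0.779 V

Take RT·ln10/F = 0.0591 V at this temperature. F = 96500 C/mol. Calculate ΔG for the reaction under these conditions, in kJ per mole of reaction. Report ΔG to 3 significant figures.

−180 kJ/mol

With Fe³⁺/Fe²⁺ reduced at the cathode, E°cell = +0.779 − (−0.258) = +1.037 V and n = 2.
Here Q = ([Fe²⁺(aq)]^2·[Ni²⁺(aq)]) / [Fe³⁺(aq)]^2 = 3.03×10^3 (log Q = 3.482), giving E = +1.037 − (0.0591/2)·(3.482) = +0.9341 V.
ΔG = −nFE = −(2)(96500)(+0.9341) J/mol = −180 kJ/mol.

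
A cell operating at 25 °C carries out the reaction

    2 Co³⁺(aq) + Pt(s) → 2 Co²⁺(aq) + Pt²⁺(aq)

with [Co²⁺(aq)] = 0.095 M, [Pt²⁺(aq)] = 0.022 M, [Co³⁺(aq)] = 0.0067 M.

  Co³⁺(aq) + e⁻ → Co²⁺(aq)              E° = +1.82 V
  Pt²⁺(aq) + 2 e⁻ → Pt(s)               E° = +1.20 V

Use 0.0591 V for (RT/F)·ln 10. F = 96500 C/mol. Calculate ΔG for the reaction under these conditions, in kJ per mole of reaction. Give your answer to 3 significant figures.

−116 kJ/mol

The standard cell potential is +1.82 − (+1.20) = +0.62 V, with n = 2 electrons in the balanced equation.
The reaction quotient is ([Co²⁺(aq)]^2·[Pt²⁺(aq)]) / [Co³⁺(aq)]^2 = 4.42; by Nernst, E = +0.62 − (0.0591/2)(0.646) = +0.6009 V.
ΔG = −nFE = −(2)(96500)(+0.6009) J/mol = −116 kJ/mol.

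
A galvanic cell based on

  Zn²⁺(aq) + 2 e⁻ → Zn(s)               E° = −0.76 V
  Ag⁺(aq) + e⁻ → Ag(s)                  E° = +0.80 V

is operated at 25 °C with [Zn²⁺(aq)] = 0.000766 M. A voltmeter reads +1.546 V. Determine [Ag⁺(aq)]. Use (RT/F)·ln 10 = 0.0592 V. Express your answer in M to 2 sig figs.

0.016 M

Ag⁺/Ag is the cathode (higher E°); E°cell = +0.80 − (−0.76) = +1.56 V with n = 2.
Since E = E° − (0.0592/n)·log Q, log Q = n(E° − E)/0.0592 = 0.473.
Balancing electrons gives 2 Ag⁺(aq) + Zn(s) → 2 Ag(s) + Zn²⁺(aq); thus Q = [Zn²⁺(aq)] / [Ag⁺(aq)]^2.
Substituting the known concentrations and solving, log [Ag⁺(aq)] = −1.794 and [Ag⁺(aq)] = 0.016 M.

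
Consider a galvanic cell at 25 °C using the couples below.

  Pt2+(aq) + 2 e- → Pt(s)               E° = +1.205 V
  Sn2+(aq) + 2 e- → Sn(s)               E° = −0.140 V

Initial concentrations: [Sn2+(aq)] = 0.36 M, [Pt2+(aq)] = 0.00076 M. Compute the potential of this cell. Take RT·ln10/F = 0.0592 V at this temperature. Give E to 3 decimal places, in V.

+1.266 V

Pt²⁺/Pt is reduced (cathode, E° = +1.205 V) and Sn²⁺/Sn is oxidized (anode).
E°cell = +1.205 − (−0.140) = +1.345 V, with n = 2 electrons transferred.
The balanced reaction is Pt2+(aq) + Sn(s) → Pt(s) + Sn2+(aq), so Q = [Sn2+(aq)] / [Pt2+(aq)] = 474 and log Q = 2.675.
Applying E = E° − (RT ln10/nF)·log Q gives +1.345 − (0.0592/2)(2.675) = +1.266 V.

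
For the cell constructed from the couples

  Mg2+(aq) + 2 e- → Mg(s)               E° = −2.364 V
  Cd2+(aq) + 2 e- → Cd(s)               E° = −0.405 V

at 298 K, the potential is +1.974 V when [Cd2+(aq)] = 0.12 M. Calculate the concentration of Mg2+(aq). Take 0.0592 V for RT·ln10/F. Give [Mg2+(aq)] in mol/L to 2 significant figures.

With Cd²⁺/Cd at the cathode and Mg²⁺/Mg at the anode, E°cell = −0.405 − (−2.364) = +1.959 V (n = 2).
Rearranging E = E° − (0.0592/n)·log Q gives log Q = 2(+1.959 − (+1.974))/0.0592 = −0.507.
Balancing electrons gives Cd2+(aq) + Mg(s) → Cd(s) + Mg2+(aq); thus Q = [Mg2+(aq)] / [Cd2+(aq)].
Solving for the unknown gives log [Mg2+(aq)] = −1.428, so [Mg2+(aq)] ≈ 0.037 M.

0.037 M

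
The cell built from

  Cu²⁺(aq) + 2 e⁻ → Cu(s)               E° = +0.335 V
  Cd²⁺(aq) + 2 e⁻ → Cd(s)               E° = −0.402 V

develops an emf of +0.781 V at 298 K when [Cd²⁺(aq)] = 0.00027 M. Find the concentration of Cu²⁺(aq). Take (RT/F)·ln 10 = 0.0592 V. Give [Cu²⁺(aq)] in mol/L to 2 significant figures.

Cu²⁺/Cu is the cathode (higher E°); E°cell = +0.335 − (−0.402) = +0.737 V with n = 2.
Since E = E° − (0.0592/n)·log Q, log Q = n(E° − E)/0.0592 = −1.486.
The balanced reaction is Cu²⁺(aq) + Cd(s) → Cu(s) + Cd²⁺(aq), so Q = [Cd²⁺(aq)] / [Cu²⁺(aq)].
Solving for the unknown gives log [Cu²⁺(aq)] = −2.083, so [Cu²⁺(aq)] ≈ 0.0083 M.

0.0083 M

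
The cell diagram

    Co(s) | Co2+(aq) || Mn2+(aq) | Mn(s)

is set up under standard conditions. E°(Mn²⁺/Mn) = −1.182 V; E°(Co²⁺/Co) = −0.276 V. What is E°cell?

By convention the left-hand electrode in cell notation is the anode (oxidation) and the right-hand electrode is the cathode (reduction).
E°cell = E°(right) − E°(left) = −1.182 − (−0.276) = −0.906 V.
The negative sign shows that, as written, the cell would require an external voltage to drive the reaction.

−0.906 V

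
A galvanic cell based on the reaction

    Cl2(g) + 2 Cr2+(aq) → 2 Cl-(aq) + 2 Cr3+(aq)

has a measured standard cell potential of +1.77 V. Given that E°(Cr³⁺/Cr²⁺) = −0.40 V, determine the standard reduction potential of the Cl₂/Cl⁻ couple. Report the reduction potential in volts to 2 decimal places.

In the reaction as written the Cl₂/Cl⁻ couple is reduced (cathode) and Cr³⁺/Cr²⁺ is oxidized (anode), so E°cell = E°(Cl₂/Cl⁻) − E°(Cr³⁺/Cr²⁺).
E°(Cl₂/Cl⁻) = E°cell + E°(anode) = +1.77 + (−0.40) = +1.37 V.

+1.37 V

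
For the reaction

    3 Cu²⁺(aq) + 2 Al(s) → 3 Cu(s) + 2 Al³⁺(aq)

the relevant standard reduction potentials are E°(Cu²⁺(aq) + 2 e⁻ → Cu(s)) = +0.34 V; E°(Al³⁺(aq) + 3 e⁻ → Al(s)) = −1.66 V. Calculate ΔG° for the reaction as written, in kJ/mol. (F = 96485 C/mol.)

In the reaction as written Cu²⁺(aq) is reduced, so the Cu²⁺/Cu couple is the cathode and Al³⁺/Al is the anode.
E°cell = +0.34 − (−1.66) = +2.00 V; balancing electrons gives n = 6.
ΔG° = −nFE°cell = −(6)(96485)(+2.00) J/mol = −1158 kJ/mol.

−1158 kJ/mol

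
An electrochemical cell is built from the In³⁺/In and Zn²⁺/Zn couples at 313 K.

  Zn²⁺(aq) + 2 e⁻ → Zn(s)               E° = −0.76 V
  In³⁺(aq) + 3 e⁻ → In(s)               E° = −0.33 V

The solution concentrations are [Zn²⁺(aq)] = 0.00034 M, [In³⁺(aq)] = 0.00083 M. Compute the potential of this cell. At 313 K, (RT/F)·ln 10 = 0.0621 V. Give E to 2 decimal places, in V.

+0.47 V

Since E°(In³⁺/In) > E°(Zn²⁺/Zn), In³⁺/In serves as the cathode.
The standard potential is −0.33 − (−0.76) = +0.43 V and the balanced reaction transfers n = 6 electrons.
Balancing gives 2 In³⁺(aq) + 3 Zn(s) → 2 In(s) + 3 Zn²⁺(aq); hence Q = [Zn²⁺(aq)]^3 / [In³⁺(aq)]^2 = 5.71×10^−5 (log Q = −4.244).
E = E° − (0.0621/n)·log Q = +0.43 − (0.0621/6)(−4.244) = +0.47 V.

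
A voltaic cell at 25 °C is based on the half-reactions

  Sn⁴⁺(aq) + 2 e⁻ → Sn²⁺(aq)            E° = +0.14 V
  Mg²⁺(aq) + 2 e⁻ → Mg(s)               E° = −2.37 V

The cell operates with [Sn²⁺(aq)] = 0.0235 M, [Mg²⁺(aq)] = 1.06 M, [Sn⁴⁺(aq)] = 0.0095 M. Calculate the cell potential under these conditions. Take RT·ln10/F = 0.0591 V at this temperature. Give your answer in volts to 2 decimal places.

Sn⁴⁺/Sn²⁺ is reduced (cathode, E° = +0.14 V) and Mg²⁺/Mg is oxidized (anode).
E°cell = +0.14 − (−2.37) = +2.51 V, with n = 2 electrons transferred.
For the overall reaction Sn⁴⁺(aq) + Mg(s) → Sn²⁺(aq) + Mg²⁺(aq), Q = ([Sn²⁺(aq)]·[Mg²⁺(aq)]) / [Sn⁴⁺(aq)] = 2.62, giving log Q = 0.419.
Applying E = E° − (RT ln10/nF)·log Q gives +2.51 − (0.0591/2)(0.419) = +2.50 V.

+2.50 V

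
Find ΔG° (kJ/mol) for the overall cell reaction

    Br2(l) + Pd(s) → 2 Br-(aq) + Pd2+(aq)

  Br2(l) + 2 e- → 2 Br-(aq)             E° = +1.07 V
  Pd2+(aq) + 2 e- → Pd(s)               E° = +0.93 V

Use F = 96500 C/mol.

In the reaction as written Br2(l) is reduced, so the Br₂/Br⁻ couple is the cathode and Pd²⁺/Pd is the anode.
E°cell = +1.07 − (+0.93) = +0.14 V; balancing electrons gives n = 2.
ΔG° = −nFE°cell = −(2)(96500)(+0.14) J/mol = −27.0 kJ/mol.

−27.0 kJ/mol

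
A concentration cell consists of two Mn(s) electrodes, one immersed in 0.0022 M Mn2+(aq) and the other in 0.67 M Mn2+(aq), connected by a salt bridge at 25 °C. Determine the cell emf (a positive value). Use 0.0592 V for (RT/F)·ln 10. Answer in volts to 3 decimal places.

0.074 V

For a concentration cell E°cell = 0, since both electrodes use the same couple.
The compartment with the higher Mn2+(aq) concentration (0.67 M) acts as the cathode; ions are reduced there and produced at the dilute (0.0022 M) anode.
With n = 2, Ecell = −(0.0592/2)·log([dilute]/[conc]) = −(0.0592/2)·log(0.0022/0.67) = +0.074 V.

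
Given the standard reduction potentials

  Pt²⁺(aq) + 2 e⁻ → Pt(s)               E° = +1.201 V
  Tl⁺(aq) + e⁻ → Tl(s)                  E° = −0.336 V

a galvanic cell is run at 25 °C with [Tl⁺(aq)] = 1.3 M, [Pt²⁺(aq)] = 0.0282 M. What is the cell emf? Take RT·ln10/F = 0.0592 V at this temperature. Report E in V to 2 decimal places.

+1.48 V

Pt²⁺/Pt is reduced (cathode, E° = +1.201 V) and Tl⁺/Tl is oxidized (anode).
The standard potential is +1.201 − (−0.336) = +1.537 V and the balanced reaction transfers n = 2 electrons.
For the overall reaction Pt²⁺(aq) + 2 Tl(s) → Pt(s) + 2 Tl⁺(aq), Q = [Tl⁺(aq)]^2 / [Pt²⁺(aq)] = 59.9, giving log Q = 1.778.
Applying E = E° − (RT ln10/nF)·log Q gives +1.537 − (0.0592/2)(1.778) = +1.48 V.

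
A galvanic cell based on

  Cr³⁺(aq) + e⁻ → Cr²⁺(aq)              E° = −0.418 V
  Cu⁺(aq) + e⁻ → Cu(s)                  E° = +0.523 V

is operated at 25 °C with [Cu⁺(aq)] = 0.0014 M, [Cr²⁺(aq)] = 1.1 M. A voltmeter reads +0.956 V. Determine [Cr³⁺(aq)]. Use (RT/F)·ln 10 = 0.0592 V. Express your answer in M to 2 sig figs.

0.00086 M

With Cu⁺/Cu at the cathode and Cr³⁺/Cr²⁺ at the anode, E°cell = +0.523 − (−0.418) = +0.941 V (n = 1).
Since E = E° − (0.0592/n)·log Q, log Q = n(E° − E)/0.0592 = −0.253.
For Cu⁺(aq) + Cr²⁺(aq) → Cu(s) + Cr³⁺(aq), the reaction quotient is Q = [Cr³⁺(aq)] / ([Cu⁺(aq)]·[Cr²⁺(aq)]).
Isolating [Cr³⁺(aq)] in Q = 10^{−0.253} yields log [Cr³⁺(aq)] = −3.065, i.e. 0.00086 M.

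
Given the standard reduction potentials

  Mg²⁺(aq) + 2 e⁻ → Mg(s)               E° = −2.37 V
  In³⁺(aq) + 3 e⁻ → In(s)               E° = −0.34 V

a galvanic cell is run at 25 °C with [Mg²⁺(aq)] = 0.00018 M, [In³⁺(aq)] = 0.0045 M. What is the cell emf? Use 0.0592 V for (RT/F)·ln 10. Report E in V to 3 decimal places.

+2.095 V

The In³⁺/In couple has the more positive E°, so it is the cathode; Mg²⁺/Mg is the anode.
The standard potential is −0.34 − (−2.37) = +2.03 V and the balanced reaction transfers n = 6 electrons.
Balancing gives 2 In³⁺(aq) + 3 Mg(s) → 2 In(s) + 3 Mg²⁺(aq); hence Q = [Mg²⁺(aq)]^3 / [In³⁺(aq)]^2 = 2.88×10^−7 (log Q = −6.541).
E = E° − (0.0592/n)·log Q = +2.03 − (0.0592/6)(−6.541) = +2.095 V.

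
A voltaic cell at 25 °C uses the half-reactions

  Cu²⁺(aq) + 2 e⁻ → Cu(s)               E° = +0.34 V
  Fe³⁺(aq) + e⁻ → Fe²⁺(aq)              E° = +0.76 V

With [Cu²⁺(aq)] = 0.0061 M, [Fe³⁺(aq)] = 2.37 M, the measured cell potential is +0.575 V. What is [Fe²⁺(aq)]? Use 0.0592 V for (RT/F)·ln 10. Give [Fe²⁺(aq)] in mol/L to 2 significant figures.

0.073 M

With Fe³⁺/Fe²⁺ at the cathode and Cu²⁺/Cu at the anode, E°cell = +0.76 − (+0.34) = +0.42 V (n = 2).
From the Nernst equation, log Q = n(E° − E)/0.0592 = 2·(+0.42 − (+0.575))/0.0592 = −5.236.
Balancing electrons gives 2 Fe³⁺(aq) + Cu(s) → 2 Fe²⁺(aq) + Cu²⁺(aq); thus Q = ([Fe²⁺(aq)]^2·[Cu²⁺(aq)]) / [Fe³⁺(aq)]^2.
Isolating [Fe²⁺(aq)] in Q = 10^{−5.236} yields log [Fe²⁺(aq)] = −1.136, i.e. 0.073 M.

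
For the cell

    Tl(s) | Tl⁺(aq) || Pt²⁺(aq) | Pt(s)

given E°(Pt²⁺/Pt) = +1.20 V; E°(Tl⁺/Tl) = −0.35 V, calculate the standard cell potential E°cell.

+1.55 V

By convention the left-hand electrode in cell notation is the anode (oxidation) and the right-hand electrode is the cathode (reduction).
E°cell = E°(right) − E°(left) = +1.20 − (−0.35) = +1.55 V.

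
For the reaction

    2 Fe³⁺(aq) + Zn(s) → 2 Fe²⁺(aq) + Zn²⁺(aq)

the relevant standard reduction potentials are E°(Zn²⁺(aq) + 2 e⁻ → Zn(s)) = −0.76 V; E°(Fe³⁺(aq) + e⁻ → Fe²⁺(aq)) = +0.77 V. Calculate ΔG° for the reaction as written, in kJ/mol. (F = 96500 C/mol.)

−295 kJ/mol

In the reaction as written Fe³⁺(aq) is reduced, so the Fe³⁺/Fe²⁺ couple is the cathode and Zn²⁺/Zn is the anode.
E°cell = +0.77 − (−0.76) = +1.53 V; balancing electrons gives n = 2.
ΔG° = −nFE°cell = −(2)(96500)(+1.53) J/mol = −295 kJ/mol.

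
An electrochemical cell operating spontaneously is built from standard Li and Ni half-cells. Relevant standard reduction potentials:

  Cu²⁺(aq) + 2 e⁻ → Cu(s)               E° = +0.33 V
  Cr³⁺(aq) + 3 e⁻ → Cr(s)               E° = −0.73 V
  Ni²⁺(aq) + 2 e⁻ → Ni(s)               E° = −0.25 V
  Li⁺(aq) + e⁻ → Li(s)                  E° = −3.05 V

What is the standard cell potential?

Of the two couples in this cell, the one with the more positive reduction potential is reduced at the cathode: here that is Ni²⁺/Ni (−0.25 V); Li⁺/Li (−3.05 V) is the anode.
E°cell = E°(cathode) − E°(anode) = −0.25 − (−3.05) = +2.80 V.

+2.80 V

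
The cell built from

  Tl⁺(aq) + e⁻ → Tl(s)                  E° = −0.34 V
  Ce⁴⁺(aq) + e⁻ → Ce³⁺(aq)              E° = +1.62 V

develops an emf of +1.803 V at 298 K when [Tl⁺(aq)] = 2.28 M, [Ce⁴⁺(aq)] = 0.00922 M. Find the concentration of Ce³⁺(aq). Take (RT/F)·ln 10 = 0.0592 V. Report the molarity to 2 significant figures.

1.8 M

Ce⁴⁺/Ce³⁺ is the cathode (higher E°); E°cell = +1.62 − (−0.34) = +1.96 V with n = 1.
Rearranging E = E° − (0.0592/n)·log Q gives log Q = 1(+1.96 − (+1.803))/0.0592 = 2.652.
The balanced reaction is Ce⁴⁺(aq) + Tl(s) → Ce³⁺(aq) + Tl⁺(aq), so Q = ([Ce³⁺(aq)]·[Tl⁺(aq)]) / [Ce⁴⁺(aq)].
Solving for the unknown gives log [Ce³⁺(aq)] = 0.259, so [Ce³⁺(aq)] ≈ 1.8 M.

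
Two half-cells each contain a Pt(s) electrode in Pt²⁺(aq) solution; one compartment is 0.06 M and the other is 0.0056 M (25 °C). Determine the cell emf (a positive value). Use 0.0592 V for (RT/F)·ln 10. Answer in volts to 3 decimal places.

For a concentration cell E°cell = 0, since both electrodes use the same couple.
The compartment with the higher Pt²⁺(aq) concentration (0.06 M) acts as the cathode; ions are reduced there and produced at the dilute (0.0056 M) anode.
With n = 2, Ecell = −(0.0592/2)·log([dilute]/[conc]) = −(0.0592/2)·log(0.0056/0.06) = +0.030 V.

0.030 V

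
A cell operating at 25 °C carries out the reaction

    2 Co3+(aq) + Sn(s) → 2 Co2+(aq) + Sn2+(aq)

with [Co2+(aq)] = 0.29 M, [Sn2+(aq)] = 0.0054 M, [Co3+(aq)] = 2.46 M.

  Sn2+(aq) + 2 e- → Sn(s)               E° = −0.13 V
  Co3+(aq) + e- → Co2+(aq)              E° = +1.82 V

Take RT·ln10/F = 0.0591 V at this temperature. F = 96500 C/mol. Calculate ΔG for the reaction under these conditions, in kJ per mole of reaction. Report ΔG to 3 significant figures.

The standard cell potential is +1.82 − (−0.13) = +1.95 V, with n = 2 electrons in the balanced equation.
Here Q = ([Co2+(aq)]^2·[Sn2+(aq)]) / [Co3+(aq)]^2 = 7.5×10^−5 (log Q = −4.125), giving E = +1.95 − (0.0591/2)·(−4.125) = +2.0719 V.
Then ΔG = −nFE = −2 × 96500 × +2.0719 J/mol = −400 kJ/mol.

−400 kJ/mol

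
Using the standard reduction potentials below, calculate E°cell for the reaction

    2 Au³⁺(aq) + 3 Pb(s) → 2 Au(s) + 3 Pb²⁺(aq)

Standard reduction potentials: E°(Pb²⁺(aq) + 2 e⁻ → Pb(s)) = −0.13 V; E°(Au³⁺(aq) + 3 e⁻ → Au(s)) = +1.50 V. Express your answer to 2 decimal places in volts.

+1.63 V

In the reaction as written, Au³⁺(aq) is reduced (cathode) and Pb²⁺(aq) is produced by oxidation at the anode.
E°cell = E°(cathode) − E°(anode) = +1.50 − (−0.13) = +1.63 V.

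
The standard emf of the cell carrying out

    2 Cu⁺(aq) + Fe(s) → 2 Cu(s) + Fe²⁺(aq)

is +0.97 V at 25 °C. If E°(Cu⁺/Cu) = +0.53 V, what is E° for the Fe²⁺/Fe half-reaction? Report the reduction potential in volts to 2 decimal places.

In the reaction as written the Cu⁺/Cu couple is reduced (cathode) and Fe²⁺/Fe is oxidized (anode), so E°cell = E°(Cu⁺/Cu) − E°(Fe²⁺/Fe).
E°(Fe²⁺/Fe) = E°(cathode) − E°cell = +0.53 − (+0.97) = −0.44 V.

−0.44 V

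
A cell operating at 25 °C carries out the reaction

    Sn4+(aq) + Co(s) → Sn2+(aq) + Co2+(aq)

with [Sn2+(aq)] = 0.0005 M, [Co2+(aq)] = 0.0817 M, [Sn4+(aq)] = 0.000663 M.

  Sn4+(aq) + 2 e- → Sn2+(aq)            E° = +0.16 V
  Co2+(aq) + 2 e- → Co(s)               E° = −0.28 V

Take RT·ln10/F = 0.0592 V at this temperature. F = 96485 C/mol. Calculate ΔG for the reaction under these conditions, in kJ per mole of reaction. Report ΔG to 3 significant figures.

−91.8 kJ/mol

E°cell = +0.16 − (−0.28) = +0.44 V; the balanced reaction transfers n = 2 electrons.
The reaction quotient is ([Sn2+(aq)]·[Co2+(aq)]) / [Sn4+(aq)] = 0.0616; by Nernst, E = +0.44 − (0.0592/2)(−1.210) = +0.4758 V.
Finally ΔG = −nFE = −(2)(96485 C/mol)(+0.4758 V) = −91.8 kJ/mol.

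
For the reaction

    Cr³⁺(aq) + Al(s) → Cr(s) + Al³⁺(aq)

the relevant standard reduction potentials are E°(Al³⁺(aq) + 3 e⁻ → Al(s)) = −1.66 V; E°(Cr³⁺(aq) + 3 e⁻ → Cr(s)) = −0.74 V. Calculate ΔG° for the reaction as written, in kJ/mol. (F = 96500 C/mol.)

−266 kJ/mol

In the reaction as written Cr³⁺(aq) is reduced, so the Cr³⁺/Cr couple is the cathode and Al³⁺/Al is the anode.
E°cell = −0.74 − (−1.66) = +0.92 V; balancing electrons gives n = 3.
ΔG° = −nFE°cell = −(3)(96500)(+0.92) J/mol = −266 kJ/mol.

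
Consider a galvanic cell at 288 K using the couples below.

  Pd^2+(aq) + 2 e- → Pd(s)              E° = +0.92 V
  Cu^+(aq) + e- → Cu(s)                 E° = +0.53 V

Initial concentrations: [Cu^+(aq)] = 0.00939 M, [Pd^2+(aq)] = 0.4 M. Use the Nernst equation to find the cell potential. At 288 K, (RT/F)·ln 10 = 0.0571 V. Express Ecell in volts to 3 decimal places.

Since E°(Pd²⁺/Pd) > E°(Cu⁺/Cu), Pd²⁺/Pd serves as the cathode.
The standard potential is +0.92 − (+0.53) = +0.39 V and the balanced reaction transfers n = 2 electrons.
The balanced reaction is Pd^2+(aq) + 2 Cu(s) → Pd(s) + 2 Cu^+(aq), so Q = [Cu^+(aq)]^2 / [Pd^2+(aq)] = 0.00022 and log Q = −3.657.
E = E° − (0.0571/n)·log Q = +0.39 − (0.0571/2)(−3.657) = +0.494 V.

+0.494 V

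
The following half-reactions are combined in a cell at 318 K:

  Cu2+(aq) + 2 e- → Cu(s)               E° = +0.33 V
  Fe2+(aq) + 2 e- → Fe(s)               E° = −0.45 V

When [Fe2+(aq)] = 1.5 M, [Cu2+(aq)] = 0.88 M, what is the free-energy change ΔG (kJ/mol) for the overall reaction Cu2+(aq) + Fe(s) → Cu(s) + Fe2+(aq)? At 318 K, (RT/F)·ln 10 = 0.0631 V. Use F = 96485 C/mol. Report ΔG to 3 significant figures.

With Cu²⁺/Cu reduced at the cathode, E°cell = +0.33 − (−0.45) = +0.78 V and n = 2.
Here Q = [Fe2+(aq)] / [Cu2+(aq)] = 1.7 (log Q = 0.232), giving E = +0.78 − (0.0631/2)·(0.232) = +0.7727 V.
ΔG = −nFE = −(2)(96485)(+0.7727) J/mol = −149 kJ/mol.

−149 kJ/mol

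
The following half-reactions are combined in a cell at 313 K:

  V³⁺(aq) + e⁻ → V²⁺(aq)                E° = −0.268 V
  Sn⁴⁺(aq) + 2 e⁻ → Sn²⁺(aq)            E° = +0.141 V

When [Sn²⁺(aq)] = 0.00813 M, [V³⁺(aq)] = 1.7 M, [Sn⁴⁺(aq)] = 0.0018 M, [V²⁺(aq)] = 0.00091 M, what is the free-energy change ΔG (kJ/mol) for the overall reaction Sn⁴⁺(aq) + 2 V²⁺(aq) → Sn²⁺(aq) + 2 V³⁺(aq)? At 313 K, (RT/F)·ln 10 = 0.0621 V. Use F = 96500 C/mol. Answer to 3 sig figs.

The standard cell potential is +0.141 − (−0.268) = +0.409 V, with n = 2 electrons in the balanced equation.
Here Q = ([Sn²⁺(aq)]·[V³⁺(aq)]^2) / ([Sn⁴⁺(aq)]·[V²⁺(aq)]^2) = 1.58×10^7 (log Q = 7.198), giving E = +0.409 − (0.0621/2)·(7.198) = +0.1855 V.
Then ΔG = −nFE = −2 × 96500 × +0.1855 J/mol = −35.8 kJ/mol.

−35.8 kJ/mol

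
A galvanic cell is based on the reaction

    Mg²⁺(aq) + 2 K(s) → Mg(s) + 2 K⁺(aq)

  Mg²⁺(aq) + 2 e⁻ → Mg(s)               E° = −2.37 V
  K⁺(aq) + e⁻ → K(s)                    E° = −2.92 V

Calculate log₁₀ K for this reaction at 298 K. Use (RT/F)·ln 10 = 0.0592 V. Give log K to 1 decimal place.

The Mg²⁺/Mg couple is reduced (cathode); E°cell = −2.37 − (−2.92) = +0.55 V with n = 2.
At equilibrium E = 0, so log K = nE°cell / 0.0592 = (2)(+0.55) / 0.0592 = 18.6.

log K = 18.6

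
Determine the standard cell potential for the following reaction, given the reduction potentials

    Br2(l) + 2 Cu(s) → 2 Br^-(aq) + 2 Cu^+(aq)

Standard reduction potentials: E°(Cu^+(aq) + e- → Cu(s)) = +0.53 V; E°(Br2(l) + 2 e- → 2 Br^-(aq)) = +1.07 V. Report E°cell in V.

Br2(l) gains electrons, so the Br₂/Br⁻ couple is the cathode; the Cu⁺/Cu couple is the anode.
E°cell = E°(cathode) − E°(anode) = +1.07 − (+0.53) = +0.54 V.
The positive value indicates the reaction is spontaneous as written.

+0.54 V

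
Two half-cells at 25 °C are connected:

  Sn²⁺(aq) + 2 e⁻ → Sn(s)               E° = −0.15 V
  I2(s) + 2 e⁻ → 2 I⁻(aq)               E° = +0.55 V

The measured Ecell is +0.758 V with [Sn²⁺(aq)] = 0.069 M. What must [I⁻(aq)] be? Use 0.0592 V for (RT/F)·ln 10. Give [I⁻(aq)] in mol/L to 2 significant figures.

0.40 M

The I₂/I⁻ couple has the larger reduction potential, so it is the cathode: E°cell = +0.55 − (−0.15) = +0.70 V and n = 2.
Rearranging E = E° − (0.0592/n)·log Q gives log Q = 2(+0.70 − (+0.758))/0.0592 = −1.959.
Balancing electrons gives I2(s) + Sn(s) → 2 I⁻(aq) + Sn²⁺(aq); thus Q = [I⁻(aq)]^2·[Sn²⁺(aq)].
Substituting the known concentrations and solving, log [I⁻(aq)] = −0.399 and [I⁻(aq)] = 0.40 M.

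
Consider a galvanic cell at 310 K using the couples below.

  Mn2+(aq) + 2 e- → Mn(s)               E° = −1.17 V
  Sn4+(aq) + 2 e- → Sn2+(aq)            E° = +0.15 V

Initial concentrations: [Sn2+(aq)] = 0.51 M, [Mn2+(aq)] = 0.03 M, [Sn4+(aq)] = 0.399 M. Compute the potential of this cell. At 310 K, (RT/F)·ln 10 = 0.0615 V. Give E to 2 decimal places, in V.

Since E°(Sn⁴⁺/Sn²⁺) > E°(Mn²⁺/Mn), Sn⁴⁺/Sn²⁺ serves as the cathode.
E°cell = +0.15 − (−1.17) = +1.32 V, with n = 2 electrons transferred.
For the overall reaction Sn4+(aq) + Mn(s) → Sn2+(aq) + Mn2+(aq), Q = ([Sn2+(aq)]·[Mn2+(aq)]) / [Sn4+(aq)] = 0.0383, giving log Q = −1.416.
By the Nernst equation, E = +1.32 − (0.0615/2)·(−1.416) = +1.36 V.

+1.36 V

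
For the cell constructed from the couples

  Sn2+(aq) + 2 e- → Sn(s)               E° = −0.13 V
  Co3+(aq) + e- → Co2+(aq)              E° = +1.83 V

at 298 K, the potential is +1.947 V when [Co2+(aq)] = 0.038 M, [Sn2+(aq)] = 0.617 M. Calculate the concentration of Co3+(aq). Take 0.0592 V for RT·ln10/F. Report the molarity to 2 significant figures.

0.018 M

With Co³⁺/Co²⁺ at the cathode and Sn²⁺/Sn at the anode, E°cell = +1.83 − (−0.13) = +1.96 V (n = 2).
From the Nernst equation, log Q = n(E° − E)/0.0592 = 2·(+1.96 − (+1.947))/0.0592 = 0.439.
For 2 Co3+(aq) + Sn(s) → 2 Co2+(aq) + Sn2+(aq), the reaction quotient is Q = ([Co2+(aq)]^2·[Sn2+(aq)]) / [Co3+(aq)]^2.
Substituting the known concentrations and solving, log [Co3+(aq)] = −1.745 and [Co3+(aq)] = 0.018 M.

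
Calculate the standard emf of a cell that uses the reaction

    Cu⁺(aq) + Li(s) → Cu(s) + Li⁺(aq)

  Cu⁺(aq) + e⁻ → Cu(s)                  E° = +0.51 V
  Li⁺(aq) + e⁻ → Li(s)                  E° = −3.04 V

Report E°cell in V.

Cu⁺(aq) gains electrons, so the Cu⁺/Cu couple is the cathode; the Li⁺/Li couple is the anode.
E°cell = E°(cathode) − E°(anode) = +0.51 − (−3.04) = +3.55 V.

+3.55 V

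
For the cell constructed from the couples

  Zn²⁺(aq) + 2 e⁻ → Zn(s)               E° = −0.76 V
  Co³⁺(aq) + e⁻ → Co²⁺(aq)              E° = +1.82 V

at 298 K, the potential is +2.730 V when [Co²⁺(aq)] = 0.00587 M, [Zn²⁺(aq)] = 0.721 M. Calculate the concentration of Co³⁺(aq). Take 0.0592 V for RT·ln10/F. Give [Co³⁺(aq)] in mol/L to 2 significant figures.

1.7 M

With Co³⁺/Co²⁺ at the cathode and Zn²⁺/Zn at the anode, E°cell = +1.82 − (−0.76) = +2.58 V (n = 2).
Rearranging E = E° − (0.0592/n)·log Q gives log Q = 2(+2.58 − (+2.730))/0.0592 = −5.068.
For 2 Co³⁺(aq) + Zn(s) → 2 Co²⁺(aq) + Zn²⁺(aq), the reaction quotient is Q = ([Co²⁺(aq)]^2·[Zn²⁺(aq)]) / [Co³⁺(aq)]^2.
Isolating [Co³⁺(aq)] in Q = 10^{−5.068} yields log [Co³⁺(aq)] = 0.232, i.e. 1.7 M.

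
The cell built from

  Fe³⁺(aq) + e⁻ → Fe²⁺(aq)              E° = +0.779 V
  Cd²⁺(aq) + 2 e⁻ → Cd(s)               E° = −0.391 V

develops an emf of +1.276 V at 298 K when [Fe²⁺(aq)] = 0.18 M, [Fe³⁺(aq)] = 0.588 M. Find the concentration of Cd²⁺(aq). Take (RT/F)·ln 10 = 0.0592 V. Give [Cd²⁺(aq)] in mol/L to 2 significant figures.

0.0028 M

The Fe³⁺/Fe²⁺ couple has the larger reduction potential, so it is the cathode: E°cell = +0.779 − (−0.391) = +1.170 V and n = 2.
Rearranging E = E° − (0.0592/n)·log Q gives log Q = 2(+1.170 − (+1.276))/0.0592 = −3.581.
The balanced reaction is 2 Fe³⁺(aq) + Cd(s) → 2 Fe²⁺(aq) + Cd²⁺(aq), so Q = ([Fe²⁺(aq)]^2·[Cd²⁺(aq)]) / [Fe³⁺(aq)]^2.
Solving for the unknown gives log [Cd²⁺(aq)] = −2.553, so [Cd²⁺(aq)] ≈ 0.0028 M.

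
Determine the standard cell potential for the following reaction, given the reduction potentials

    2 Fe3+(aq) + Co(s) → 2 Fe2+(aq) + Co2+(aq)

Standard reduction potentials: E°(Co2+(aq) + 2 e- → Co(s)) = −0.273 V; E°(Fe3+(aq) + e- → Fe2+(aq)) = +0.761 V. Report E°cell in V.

+1.034 V

Fe3+(aq) gains electrons, so the Fe³⁺/Fe²⁺ couple is the cathode; the Co²⁺/Co couple is the anode.
E°cell = E°(cathode) − E°(anode) = +0.761 − (−0.273) = +1.034 V.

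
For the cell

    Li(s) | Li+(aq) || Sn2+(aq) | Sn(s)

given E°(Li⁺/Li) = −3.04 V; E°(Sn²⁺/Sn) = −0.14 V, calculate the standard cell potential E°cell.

+2.90 V

By convention the left-hand electrode in cell notation is the anode (oxidation) and the right-hand electrode is the cathode (reduction).
E°cell = E°(right) − E°(left) = −0.14 − (−3.04) = +2.90 V.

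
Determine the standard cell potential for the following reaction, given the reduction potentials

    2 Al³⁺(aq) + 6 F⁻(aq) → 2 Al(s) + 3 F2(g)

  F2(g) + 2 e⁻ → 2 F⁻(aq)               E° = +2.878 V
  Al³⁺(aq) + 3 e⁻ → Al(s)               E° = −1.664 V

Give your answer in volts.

Al³⁺(aq) gains electrons, so the Al³⁺/Al couple is the cathode; the F₂/F⁻ couple is the anode.
E°cell = E°(cathode) − E°(anode) = −1.664 − (+2.878) = −4.542 V.

−4.542 V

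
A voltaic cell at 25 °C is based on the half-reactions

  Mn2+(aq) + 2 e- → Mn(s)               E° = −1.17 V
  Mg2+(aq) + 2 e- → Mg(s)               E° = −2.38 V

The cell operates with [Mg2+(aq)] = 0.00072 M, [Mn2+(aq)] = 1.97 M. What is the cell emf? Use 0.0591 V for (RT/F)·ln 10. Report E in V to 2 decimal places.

+1.31 V

Mn²⁺/Mn is reduced (cathode, E° = −1.17 V) and Mg²⁺/Mg is oxidized (anode).
E°cell = E°cat − E°an = −1.17 − (−2.38) = +1.21 V; n = 2.
For the overall reaction Mn2+(aq) + Mg(s) → Mn(s) + Mg2+(aq), Q = [Mg2+(aq)] / [Mn2+(aq)] = 0.000365, giving log Q = −3.437.
By the Nernst equation, E = +1.21 − (0.0591/2)·(−3.437) = +1.31 V.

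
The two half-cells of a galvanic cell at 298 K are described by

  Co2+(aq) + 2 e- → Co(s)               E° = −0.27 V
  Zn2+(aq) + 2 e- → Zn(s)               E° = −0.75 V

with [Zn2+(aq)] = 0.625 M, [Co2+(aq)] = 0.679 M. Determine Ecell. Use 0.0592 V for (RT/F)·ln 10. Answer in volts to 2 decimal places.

The Co²⁺/Co couple has the more positive E°, so it is the cathode; Zn²⁺/Zn is the anode.
E°cell = E°cat − E°an = −0.27 − (−0.75) = +0.48 V; n = 2.
For the overall reaction Co2+(aq) + Zn(s) → Co(s) + Zn2+(aq), Q = [Zn2+(aq)] / [Co2+(aq)] = 0.92, giving log Q = −0.036.
E = E° − (0.0592/n)·log Q = +0.48 − (0.0592/2)(−0.036) = +0.48 V.

+0.48 V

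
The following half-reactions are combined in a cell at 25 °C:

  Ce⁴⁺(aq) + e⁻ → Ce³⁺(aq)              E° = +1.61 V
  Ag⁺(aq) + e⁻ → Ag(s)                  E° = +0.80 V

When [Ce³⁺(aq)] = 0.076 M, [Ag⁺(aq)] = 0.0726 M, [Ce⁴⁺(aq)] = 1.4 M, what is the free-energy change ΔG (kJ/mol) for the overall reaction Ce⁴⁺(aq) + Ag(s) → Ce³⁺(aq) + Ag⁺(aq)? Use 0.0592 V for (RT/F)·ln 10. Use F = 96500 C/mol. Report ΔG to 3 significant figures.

The standard cell potential is +1.61 − (+0.80) = +0.81 V, with n = 1 electron in the balanced equation.
Q = ([Ce³⁺(aq)]·[Ag⁺(aq)]) / [Ce⁴⁺(aq)] = 0.00394, so log Q = −2.404 and E = +0.81 − (0.0592/1)(−2.404) = +0.9523 V.
ΔG = −nFE = −(1)(96500)(+0.9523) J/mol = −91.9 kJ/mol.

−91.9 kJ/mol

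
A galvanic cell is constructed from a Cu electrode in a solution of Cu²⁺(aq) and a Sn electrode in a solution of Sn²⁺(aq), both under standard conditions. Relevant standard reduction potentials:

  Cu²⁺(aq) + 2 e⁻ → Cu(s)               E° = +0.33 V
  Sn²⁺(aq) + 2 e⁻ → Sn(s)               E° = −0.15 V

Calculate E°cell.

+0.48 V

Of the two couples in this cell, the one with the more positive reduction potential is reduced at the cathode: here that is Cu²⁺/Cu (+0.33 V); Sn²⁺/Sn (−0.15 V) is the anode.
E°cell = E°(cathode) − E°(anode) = +0.33 − (−0.15) = +0.48 V.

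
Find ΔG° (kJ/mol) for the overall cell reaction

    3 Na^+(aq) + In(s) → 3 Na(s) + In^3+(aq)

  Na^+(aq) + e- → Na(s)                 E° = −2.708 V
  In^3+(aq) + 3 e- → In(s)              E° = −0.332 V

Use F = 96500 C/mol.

In the reaction as written Na^+(aq) is reduced, so the Na⁺/Na couple is the cathode and In³⁺/In is the anode.
E°cell = −2.708 − (−0.332) = −2.376 V; balancing electrons gives n = 3.
ΔG° = −nFE°cell = −(3)(96500)(−2.376) J/mol = +688 kJ/mol.

+688 kJ/mol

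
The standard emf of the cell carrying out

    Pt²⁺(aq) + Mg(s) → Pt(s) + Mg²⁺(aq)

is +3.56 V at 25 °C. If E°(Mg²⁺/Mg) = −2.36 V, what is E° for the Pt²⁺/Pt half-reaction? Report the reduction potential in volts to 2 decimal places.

+1.20 V

In the reaction as written the Pt²⁺/Pt couple is reduced (cathode) and Mg²⁺/Mg is oxidized (anode), so E°cell = E°(Pt²⁺/Pt) − E°(Mg²⁺/Mg).
E°(Pt²⁺/Pt) = E°cell + E°(anode) = +3.56 + (−2.36) = +1.20 V.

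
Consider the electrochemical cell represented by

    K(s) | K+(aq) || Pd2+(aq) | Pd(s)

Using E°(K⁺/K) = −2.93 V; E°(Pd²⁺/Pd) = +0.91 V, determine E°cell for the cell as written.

+3.84 V

By convention the left-hand electrode in cell notation is the anode (oxidation) and the right-hand electrode is the cathode (reduction).
E°cell = E°(right) − E°(left) = +0.91 − (−2.93) = +3.84 V.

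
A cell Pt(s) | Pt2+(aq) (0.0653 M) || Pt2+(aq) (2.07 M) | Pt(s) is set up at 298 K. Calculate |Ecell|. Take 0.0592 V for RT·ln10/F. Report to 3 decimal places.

0.044 V

For a concentration cell E°cell = 0, since both electrodes use the same couple.
The compartment with the higher Pt2+(aq) concentration (2.07 M) acts as the cathode; ions are reduced there and produced at the dilute (0.0653 M) anode.
With n = 2, Ecell = −(0.0592/2)·log([dilute]/[conc]) = −(0.0592/2)·log(0.0653/2.07) = +0.044 V.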